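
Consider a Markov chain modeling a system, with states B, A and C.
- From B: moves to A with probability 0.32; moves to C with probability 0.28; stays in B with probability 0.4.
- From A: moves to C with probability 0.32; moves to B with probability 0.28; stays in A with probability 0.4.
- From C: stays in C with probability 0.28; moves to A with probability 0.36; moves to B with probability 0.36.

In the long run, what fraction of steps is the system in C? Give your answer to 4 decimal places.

0.2944

Let the stationary distribution be π with π = πP and π_1 + π_2 + π_3 = 1.
π_1 = 0.4·π_1 + 0.28·π_2 + 0.36·π_3
π_2 = 0.32·π_1 + 0.4·π_2 + 0.36·π_3
Solving with the normalization constraint gives π = (0.3449, 0.3606, 0.2944).
So the stationary probability of C is 0.2944.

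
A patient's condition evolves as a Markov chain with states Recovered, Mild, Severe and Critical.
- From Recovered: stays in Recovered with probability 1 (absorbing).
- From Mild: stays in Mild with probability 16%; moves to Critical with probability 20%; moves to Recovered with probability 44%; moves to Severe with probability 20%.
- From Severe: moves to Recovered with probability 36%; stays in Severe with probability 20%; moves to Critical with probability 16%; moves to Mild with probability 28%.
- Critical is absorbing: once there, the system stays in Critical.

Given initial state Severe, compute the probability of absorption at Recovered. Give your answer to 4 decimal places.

Let h(s) be the probability of absorption at Recovered starting from transient state s. Then h(Recovered) = 1 and h(Critical) = 0. By first-step analysis:
h(Mild) = 0.44·1 + 0.16·h(Mild) + 0.2·h(Severe) + 0.2·0
h(Severe) = 0.36·1 + 0.28·h(Mild) + 0.2·h(Severe) + 0.16·0
Solving: h(Mild) = 0.6883, h(Severe) = 0.6909.
Starting from Severe, the probability is 0.6909.

0.6909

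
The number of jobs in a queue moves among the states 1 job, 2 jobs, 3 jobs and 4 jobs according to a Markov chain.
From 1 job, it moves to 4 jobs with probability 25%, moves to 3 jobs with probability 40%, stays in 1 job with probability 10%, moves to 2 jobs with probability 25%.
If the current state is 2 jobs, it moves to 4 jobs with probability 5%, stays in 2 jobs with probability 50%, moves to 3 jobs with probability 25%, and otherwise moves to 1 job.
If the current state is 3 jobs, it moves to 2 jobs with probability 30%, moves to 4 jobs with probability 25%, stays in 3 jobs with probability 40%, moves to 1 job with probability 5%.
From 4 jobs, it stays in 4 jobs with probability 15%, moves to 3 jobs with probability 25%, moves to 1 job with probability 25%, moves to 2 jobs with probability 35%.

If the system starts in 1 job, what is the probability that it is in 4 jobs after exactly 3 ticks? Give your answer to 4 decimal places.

Propagate the distribution vector 3 ticks from 1 job.
After 0 ticks: (1.0000, 0.0000, 0.0000, 0.0000)
After 1 tick: (0.1000, 0.2500, 0.4000, 0.2500)
After 2 ticks: (0.1425, 0.3575, 0.3250, 0.1750)
After 3 ticks: (0.1458, 0.3731, 0.3201, 0.1610)
P(in 4 jobs after 3 ticks) = 0.1610

0.1610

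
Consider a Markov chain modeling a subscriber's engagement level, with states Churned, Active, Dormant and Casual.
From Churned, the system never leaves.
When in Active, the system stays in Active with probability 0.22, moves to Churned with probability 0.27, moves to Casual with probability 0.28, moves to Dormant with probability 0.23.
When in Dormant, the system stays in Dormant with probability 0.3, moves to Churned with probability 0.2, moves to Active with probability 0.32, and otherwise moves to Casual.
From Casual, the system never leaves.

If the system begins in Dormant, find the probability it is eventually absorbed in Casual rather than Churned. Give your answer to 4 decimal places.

0.4869

Let h(s) be the probability of absorption at Casual starting from transient state s. Then h(Casual) = 1 and h(Churned) = 0. By first-step analysis:
h(Active) = 0.27·0 + 0.22·h(Active) + 0.23·h(Dormant) + 0.28·1
h(Dormant) = 0.2·0 + 0.32·h(Active) + 0.3·h(Dormant) + 0.18·1
Solving: h(Active) = 0.5025, h(Dormant) = 0.4869.
Starting from Dormant, the probability is 0.4869.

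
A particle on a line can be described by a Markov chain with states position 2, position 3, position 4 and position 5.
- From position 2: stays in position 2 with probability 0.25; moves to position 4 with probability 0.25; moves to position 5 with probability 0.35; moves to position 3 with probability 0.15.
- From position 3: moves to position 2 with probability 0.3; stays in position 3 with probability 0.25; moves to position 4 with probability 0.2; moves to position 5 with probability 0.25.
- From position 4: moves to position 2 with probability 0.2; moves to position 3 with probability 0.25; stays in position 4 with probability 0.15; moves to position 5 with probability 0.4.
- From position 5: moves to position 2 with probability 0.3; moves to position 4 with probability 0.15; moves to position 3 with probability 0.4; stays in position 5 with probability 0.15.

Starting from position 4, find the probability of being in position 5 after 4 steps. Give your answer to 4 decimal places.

Propagate the distribution vector 4 steps from position 4.
After 0 steps: (0.0000, 0.0000, 1.0000, 0.0000)
After 1 step: (0.2000, 0.2500, 0.1500, 0.4000)
After 2 steps: (0.2750, 0.2900, 0.1825, 0.2525)
After 3 steps: (0.2680, 0.2604, 0.1920, 0.2796)
After 4 steps: (0.2674, 0.2651, 0.1898, 0.2776)
P(in position 5 after 4 steps) = 0.2776

0.2776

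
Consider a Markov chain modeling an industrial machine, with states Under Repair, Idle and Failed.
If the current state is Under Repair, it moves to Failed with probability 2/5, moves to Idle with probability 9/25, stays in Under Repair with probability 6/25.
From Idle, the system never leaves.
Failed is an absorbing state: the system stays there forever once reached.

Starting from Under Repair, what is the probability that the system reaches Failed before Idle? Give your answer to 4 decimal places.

0.5263

Let h(s) be the probability of absorption at Failed starting from transient state s. Then h(Failed) = 1 and h(Idle) = 0. By first-step analysis:
h(Under Repair) = 0.24·h(Under Repair) + 0.36·0 + 0.4·1
Solving: h(Under Repair) = 0.5263.
Starting from Under Repair, the probability is 0.5263.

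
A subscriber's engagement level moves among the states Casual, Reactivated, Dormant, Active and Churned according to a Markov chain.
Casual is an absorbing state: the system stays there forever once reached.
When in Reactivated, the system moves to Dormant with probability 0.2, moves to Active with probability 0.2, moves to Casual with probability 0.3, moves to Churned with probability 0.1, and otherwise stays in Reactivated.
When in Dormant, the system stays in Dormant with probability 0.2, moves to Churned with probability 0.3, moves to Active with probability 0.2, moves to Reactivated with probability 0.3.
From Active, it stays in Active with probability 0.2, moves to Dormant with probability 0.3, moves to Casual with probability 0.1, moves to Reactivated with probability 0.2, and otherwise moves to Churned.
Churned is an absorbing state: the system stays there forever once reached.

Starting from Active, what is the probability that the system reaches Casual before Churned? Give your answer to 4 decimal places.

Let h(s) be the probability of absorption at Casual starting from transient state s. Then h(Casual) = 1 and h(Churned) = 0. By first-step analysis:
h(Reactivated) = 0.3·1 + 0.2·h(Reactivated) + 0.2·h(Dormant) + 0.2·h(Active) + 0.1·0
h(Dormant) = 0.3·h(Reactivated) + 0.2·h(Dormant) + 0.2·h(Active) + 0.3·0
h(Active) = 0.1·1 + 0.2·h(Reactivated) + 0.3·h(Dormant) + 0.2·h(Active) + 0.2·0
Solving: h(Reactivated) = 0.5419, h(Dormant) = 0.2961, h(Active) = 0.3715.
Starting from Active, the probability is 0.3715.

0.3715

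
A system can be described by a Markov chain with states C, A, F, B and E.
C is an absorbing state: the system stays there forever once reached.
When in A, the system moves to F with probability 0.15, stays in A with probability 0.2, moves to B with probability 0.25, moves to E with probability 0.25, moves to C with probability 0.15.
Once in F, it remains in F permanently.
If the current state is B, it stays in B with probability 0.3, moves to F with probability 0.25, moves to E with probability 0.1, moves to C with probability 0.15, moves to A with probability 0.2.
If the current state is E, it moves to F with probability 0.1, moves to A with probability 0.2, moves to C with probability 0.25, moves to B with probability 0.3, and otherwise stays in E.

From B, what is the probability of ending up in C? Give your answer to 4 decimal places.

0.4386

Let h(s) be the probability of absorption at C starting from transient state s. Then h(C) = 1 and h(F) = 0. By first-step analysis:
h(A) = 0.15·1 + 0.2·h(A) + 0.15·0 + 0.25·h(B) + 0.25·h(E)
h(B) = 0.15·1 + 0.2·h(A) + 0.25·0 + 0.3·h(B) + 0.1·h(E)
h(E) = 0.25·1 + 0.2·h(A) + 0.1·0 + 0.3·h(B) + 0.15·h(E)
Solving: h(A) = 0.5018, h(B) = 0.4386, h(E) = 0.5670.
Starting from B, the probability is 0.4386.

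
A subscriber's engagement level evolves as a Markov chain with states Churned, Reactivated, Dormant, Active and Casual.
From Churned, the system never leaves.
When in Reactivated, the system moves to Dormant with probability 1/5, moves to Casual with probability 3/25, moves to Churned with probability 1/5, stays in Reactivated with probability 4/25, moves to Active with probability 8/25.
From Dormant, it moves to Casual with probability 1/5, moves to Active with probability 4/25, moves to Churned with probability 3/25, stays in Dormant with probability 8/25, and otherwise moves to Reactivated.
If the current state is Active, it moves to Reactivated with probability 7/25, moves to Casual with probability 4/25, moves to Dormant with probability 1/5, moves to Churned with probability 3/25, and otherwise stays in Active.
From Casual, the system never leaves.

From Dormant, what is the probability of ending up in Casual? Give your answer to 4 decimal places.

Let h(s) be the probability of absorption at Casual starting from transient state s. Then h(Casual) = 1 and h(Churned) = 0. By first-step analysis:
h(Reactivated) = 0.2·0 + 0.16·h(Reactivated) + 0.2·h(Dormant) + 0.32·h(Active) + 0.12·1
h(Dormant) = 0.12·0 + 0.2·h(Reactivated) + 0.32·h(Dormant) + 0.16·h(Active) + 0.2·1
h(Active) = 0.12·0 + 0.28·h(Reactivated) + 0.2·h(Dormant) + 0.24·h(Active) + 0.16·1
Solving: h(Reactivated) = 0.4804, h(Dormant) = 0.5614, h(Active) = 0.5352.
Starting from Dormant, the probability is 0.5614.

0.5614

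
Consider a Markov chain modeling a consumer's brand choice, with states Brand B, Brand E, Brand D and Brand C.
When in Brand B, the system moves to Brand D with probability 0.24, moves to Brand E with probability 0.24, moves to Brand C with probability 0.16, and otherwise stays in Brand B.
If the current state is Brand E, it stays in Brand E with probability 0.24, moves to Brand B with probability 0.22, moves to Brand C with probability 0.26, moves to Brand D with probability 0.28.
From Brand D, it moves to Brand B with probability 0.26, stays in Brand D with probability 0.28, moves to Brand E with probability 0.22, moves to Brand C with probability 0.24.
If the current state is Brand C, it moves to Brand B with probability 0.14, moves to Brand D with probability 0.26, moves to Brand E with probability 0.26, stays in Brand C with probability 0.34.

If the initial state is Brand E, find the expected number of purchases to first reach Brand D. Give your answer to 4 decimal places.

Let t(s) be the expected number of purchases to first reach Brand D from state s, with t(Brand D) = 0. Conditioning on the first purchase:
t(Brand B) = 1 + 0.36·t(Brand B) + 0.24·t(Brand E) + 0.16·t(Brand C)
t(Brand E) = 1 + 0.22·t(Brand B) + 0.24·t(Brand E) + 0.26·t(Brand C)
t(Brand C) = 1 + 0.14·t(Brand B) + 0.26·t(Brand E) + 0.34·t(Brand C)
Solving: t(Brand B) = 3.9327, t(Brand E) = 3.7654, t(Brand C) = 3.8327.
Expected purchases from Brand E to Brand D: 3.7654.

3.7654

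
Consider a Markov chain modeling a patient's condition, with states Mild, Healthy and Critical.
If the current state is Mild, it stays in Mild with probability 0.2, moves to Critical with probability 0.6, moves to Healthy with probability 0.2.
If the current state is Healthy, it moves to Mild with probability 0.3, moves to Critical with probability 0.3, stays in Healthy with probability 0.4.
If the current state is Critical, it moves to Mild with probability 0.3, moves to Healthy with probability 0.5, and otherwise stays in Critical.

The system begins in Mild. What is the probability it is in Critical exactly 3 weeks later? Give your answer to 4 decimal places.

Propagate the distribution vector 3 weeks from Mild.
After 0 weeks: (1.0000, 0.0000, 0.0000)
After 1 week: (0.2000, 0.2000, 0.6000)
After 2 weeks: (0.2800, 0.4200, 0.3000)
After 3 weeks: (0.2720, 0.3740, 0.3540)
P(in Critical after 3 weeks) = 0.3540

0.3540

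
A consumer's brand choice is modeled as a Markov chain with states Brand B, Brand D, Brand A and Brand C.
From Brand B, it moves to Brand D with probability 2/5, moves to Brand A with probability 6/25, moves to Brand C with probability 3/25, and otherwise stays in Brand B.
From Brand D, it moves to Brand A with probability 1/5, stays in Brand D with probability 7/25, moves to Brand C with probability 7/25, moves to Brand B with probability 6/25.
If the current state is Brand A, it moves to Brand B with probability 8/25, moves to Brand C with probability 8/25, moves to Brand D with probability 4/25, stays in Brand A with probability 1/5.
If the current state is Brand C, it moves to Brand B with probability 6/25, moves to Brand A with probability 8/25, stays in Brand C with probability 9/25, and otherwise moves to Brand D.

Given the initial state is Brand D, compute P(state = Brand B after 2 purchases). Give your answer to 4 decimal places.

Propagate the distribution vector 2 purchases from Brand D.
After 0 purchases: (0.0000, 1.0000, 0.0000, 0.0000)
After 1 purchase: (0.2400, 0.2800, 0.2000, 0.2800)
After 2 purchases: (0.2560, 0.2288, 0.2432, 0.2720)
P(in Brand B after 2 purchases) = 0.2560

0.2560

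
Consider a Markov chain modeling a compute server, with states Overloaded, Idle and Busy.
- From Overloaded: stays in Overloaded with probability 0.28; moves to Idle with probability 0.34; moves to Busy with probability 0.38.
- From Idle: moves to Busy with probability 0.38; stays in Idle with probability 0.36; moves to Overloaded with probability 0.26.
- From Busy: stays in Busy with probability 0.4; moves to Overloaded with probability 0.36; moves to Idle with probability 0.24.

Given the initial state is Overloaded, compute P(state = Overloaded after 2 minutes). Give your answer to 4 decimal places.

0.3036

Sum over the intermediate state after 1 minute:
P = P(Overloaded→Overloaded)·P(Overloaded→Overloaded) + P(Overloaded→Idle)·P(Idle→Overloaded) + P(Overloaded→Busy)·P(Busy→Overloaded)
  = 0.28×0.28 + 0.34×0.26 + 0.38×0.36
  = 0.0784 + 0.0884 + 0.1368 = 0.3036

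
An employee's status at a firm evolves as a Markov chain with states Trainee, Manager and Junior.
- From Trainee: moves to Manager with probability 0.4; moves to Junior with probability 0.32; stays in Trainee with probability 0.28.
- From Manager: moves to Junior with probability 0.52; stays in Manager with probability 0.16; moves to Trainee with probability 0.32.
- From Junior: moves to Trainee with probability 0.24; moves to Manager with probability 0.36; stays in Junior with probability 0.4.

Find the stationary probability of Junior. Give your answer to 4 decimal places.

Let the stationary distribution be π with π = πP and π_1 + π_2 + π_3 = 1.
π_1 = 0.28·π_1 + 0.32·π_2 + 0.24·π_3
π_2 = 0.4·π_1 + 0.16·π_2 + 0.36·π_3
Solving with the normalization constraint gives π = (0.2758, 0.3092, 0.4150).
So the stationary probability of Junior is 0.4150.

0.4150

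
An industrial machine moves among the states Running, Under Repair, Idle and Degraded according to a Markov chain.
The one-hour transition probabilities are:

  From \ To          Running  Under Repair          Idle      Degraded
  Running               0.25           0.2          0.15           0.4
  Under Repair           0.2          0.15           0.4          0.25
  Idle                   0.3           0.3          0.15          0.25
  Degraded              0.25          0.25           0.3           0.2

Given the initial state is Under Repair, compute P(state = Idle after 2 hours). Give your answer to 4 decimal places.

Propagate the distribution vector 2 hours from Under Repair.
After 0 hours: (0.0000, 1.0000, 0.0000, 0.0000)
After 1 hour: (0.2000, 0.1500, 0.4000, 0.2500)
After 2 hours: (0.2625, 0.2450, 0.2250, 0.2675)
P(in Idle after 2 hours) = 0.2250

0.2250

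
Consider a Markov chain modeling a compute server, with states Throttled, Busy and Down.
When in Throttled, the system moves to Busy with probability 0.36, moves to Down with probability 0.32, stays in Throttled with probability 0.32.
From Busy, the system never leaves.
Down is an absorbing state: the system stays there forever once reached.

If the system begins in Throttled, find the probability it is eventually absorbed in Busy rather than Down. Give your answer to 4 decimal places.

Let h(s) be the probability of absorption at Busy starting from transient state s. Then h(Busy) = 1 and h(Down) = 0. By first-step analysis:
h(Throttled) = 0.32·h(Throttled) + 0.36·1 + 0.32·0
Solving: h(Throttled) = 0.5294.
Starting from Throttled, the probability is 0.5294.

0.5294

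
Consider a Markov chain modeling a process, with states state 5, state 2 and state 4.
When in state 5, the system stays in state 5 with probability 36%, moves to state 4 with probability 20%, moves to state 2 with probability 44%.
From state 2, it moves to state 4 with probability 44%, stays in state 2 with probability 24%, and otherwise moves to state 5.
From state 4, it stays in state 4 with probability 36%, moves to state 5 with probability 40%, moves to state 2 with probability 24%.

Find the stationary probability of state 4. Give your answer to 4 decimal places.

Let the stationary distribution be π with π = πP and π_1 + π_2 + π_3 = 1.
π_1 = 0.36·π_1 + 0.32·π_2 + 0.4·π_3
π_2 = 0.44·π_1 + 0.24·π_2 + 0.24·π_3
Solving with the normalization constraint gives π = (0.3606, 0.3121, 0.3273).
So the stationary probability of state 4 is 0.3273.

0.3273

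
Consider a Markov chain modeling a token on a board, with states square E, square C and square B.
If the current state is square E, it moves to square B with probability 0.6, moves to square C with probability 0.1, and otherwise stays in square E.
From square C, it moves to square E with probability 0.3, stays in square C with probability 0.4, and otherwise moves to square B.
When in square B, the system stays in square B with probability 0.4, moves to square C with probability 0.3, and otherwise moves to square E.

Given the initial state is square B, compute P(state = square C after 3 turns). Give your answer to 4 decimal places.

Propagate the distribution vector 3 turns from square B.
After 0 turns: (0.0000, 0.0000, 1.0000)
After 1 turn: (0.3000, 0.3000, 0.4000)
After 2 turns: (0.3000, 0.2700, 0.4300)
After 3 turns: (0.3000, 0.2670, 0.4330)
P(in square C after 3 turns) = 0.2670

0.2670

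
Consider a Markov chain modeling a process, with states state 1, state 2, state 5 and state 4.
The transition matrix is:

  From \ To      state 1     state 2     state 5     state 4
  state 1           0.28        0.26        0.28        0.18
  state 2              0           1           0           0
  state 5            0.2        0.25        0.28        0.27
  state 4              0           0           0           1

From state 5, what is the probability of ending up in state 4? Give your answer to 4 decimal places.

Let h(s) be the probability of absorption at state 4 starting from transient state s. Then h(state 4) = 1 and h(state 2) = 0. By first-step analysis:
h(state 1) = 0.28·h(state 1) + 0.26·0 + 0.28·h(state 5) + 0.18·1
h(state 5) = 0.2·h(state 1) + 0.25·0 + 0.28·h(state 5) + 0.27·1
Solving: h(state 1) = 0.4438, h(state 5) = 0.4983.
Starting from state 5, the probability is 0.4983.

0.4983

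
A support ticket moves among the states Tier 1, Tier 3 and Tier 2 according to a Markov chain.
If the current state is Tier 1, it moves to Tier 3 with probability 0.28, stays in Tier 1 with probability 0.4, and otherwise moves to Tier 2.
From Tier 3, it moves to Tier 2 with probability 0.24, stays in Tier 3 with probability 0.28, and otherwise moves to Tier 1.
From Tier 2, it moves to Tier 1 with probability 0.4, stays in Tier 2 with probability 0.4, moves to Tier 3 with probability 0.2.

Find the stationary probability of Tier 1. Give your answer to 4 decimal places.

Let the stationary distribution be π with π = πP and π_1 + π_2 + π_3 = 1.
π_1 = 0.4·π_1 + 0.48·π_2 + 0.4·π_3
π_2 = 0.28·π_1 + 0.28·π_2 + 0.2·π_3
Solving with the normalization constraint gives π = (0.4203, 0.2539, 0.3257).
So the stationary probability of Tier 1 is 0.4203.

0.4203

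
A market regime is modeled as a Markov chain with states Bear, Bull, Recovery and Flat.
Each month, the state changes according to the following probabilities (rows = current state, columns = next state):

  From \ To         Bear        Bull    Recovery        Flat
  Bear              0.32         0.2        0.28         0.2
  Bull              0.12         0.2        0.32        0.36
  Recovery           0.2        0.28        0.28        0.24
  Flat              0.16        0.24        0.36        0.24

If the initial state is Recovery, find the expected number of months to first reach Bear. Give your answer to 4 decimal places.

Let t(s) be the expected number of months to first reach Bear from state s, with t(Bear) = 0. Conditioning on the first month:
t(Bull) = 1 + 0.2·t(Bull) + 0.32·t(Recovery) + 0.36·t(Flat)
t(Recovery) = 1 + 0.28·t(Bull) + 0.28·t(Recovery) + 0.24·t(Flat)
t(Flat) = 1 + 0.24·t(Bull) + 0.36·t(Recovery) + 0.24·t(Flat)
Solving: t(Bull) = 6.3698, t(Recovery) = 5.9080, t(Flat) = 6.1258.
Expected months from Recovery to Bear: 5.9080.

5.9080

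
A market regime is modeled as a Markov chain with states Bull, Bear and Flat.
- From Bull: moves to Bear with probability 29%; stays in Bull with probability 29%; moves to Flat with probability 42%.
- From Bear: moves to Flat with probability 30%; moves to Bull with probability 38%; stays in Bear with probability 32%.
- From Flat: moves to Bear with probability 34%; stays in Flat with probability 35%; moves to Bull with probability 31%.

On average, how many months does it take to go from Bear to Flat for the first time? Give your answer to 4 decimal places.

2.9254

Let t(s) be the expected number of months to first reach Flat from state s, with t(Flat) = 0. Conditioning on the first month:
t(Bull) = 1 + 0.29·t(Bull) + 0.29·t(Bear)
t(Bear) = 1 + 0.38·t(Bull) + 0.32·t(Bear)
Solving: t(Bull) = 2.6033, t(Bear) = 2.9254.
Expected months from Bear to Flat: 2.9254.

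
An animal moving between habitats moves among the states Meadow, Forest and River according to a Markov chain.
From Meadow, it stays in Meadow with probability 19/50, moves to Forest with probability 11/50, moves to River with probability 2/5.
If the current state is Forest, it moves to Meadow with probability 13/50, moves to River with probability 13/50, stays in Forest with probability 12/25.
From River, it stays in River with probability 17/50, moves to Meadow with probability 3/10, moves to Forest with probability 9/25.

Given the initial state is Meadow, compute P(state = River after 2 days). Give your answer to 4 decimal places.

0.3452

Sum over the intermediate state after 1 day:
P = P(Meadow→Meadow)·P(Meadow→River) + P(Meadow→Forest)·P(Forest→River) + P(Meadow→River)·P(River→River)
  = 0.38×0.4 + 0.22×0.26 + 0.4×0.34
  = 0.1520 + 0.0572 + 0.1360 = 0.3452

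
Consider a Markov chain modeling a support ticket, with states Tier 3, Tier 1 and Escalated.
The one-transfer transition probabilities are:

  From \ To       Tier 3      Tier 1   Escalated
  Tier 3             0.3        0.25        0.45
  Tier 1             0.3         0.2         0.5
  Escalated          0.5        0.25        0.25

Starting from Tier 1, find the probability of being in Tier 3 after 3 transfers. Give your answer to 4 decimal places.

Propagate the distribution vector 3 transfers from Tier 1.
After 0 transfers: (0.0000, 1.0000, 0.0000)
After 1 transfer: (0.3000, 0.2000, 0.5000)
After 2 transfers: (0.4000, 0.2400, 0.3600)
After 3 transfers: (0.3720, 0.2380, 0.3900)
P(in Tier 3 after 3 transfers) = 0.3720

0.3720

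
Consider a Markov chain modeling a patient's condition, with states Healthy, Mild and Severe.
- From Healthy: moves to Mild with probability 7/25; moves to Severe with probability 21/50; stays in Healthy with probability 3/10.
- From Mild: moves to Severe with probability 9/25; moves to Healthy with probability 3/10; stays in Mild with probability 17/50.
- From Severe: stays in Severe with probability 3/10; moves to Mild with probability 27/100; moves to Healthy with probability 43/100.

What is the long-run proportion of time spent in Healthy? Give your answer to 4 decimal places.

0.3467

Let the stationary distribution be π with π = πP and π_1 + π_2 + π_3 = 1.
π_1 = 0.3·π_1 + 0.3·π_2 + 0.43·π_3
π_2 = 0.28·π_1 + 0.34·π_2 + 0.27·π_3
Solving with the normalization constraint gives π = (0.3467, 0.2941, 0.3592).
So the stationary probability of Healthy is 0.3467.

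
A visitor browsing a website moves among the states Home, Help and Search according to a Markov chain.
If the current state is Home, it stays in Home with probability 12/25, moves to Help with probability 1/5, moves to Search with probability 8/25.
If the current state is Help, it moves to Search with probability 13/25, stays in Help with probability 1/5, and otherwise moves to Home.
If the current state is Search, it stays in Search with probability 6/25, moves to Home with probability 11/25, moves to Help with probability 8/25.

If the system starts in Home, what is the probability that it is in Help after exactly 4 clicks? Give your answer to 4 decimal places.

0.2409

Propagate the distribution vector 4 clicks from Home.
After 0 clicks: (1.0000, 0.0000, 0.0000)
After 1 click: (0.4800, 0.2000, 0.3200)
After 2 clicks: (0.4272, 0.2384, 0.3344)
After 3 clicks: (0.4189, 0.2401, 0.3409)
After 4 clicks: (0.4183, 0.2409, 0.3408)
P(in Help after 4 clicks) = 0.2409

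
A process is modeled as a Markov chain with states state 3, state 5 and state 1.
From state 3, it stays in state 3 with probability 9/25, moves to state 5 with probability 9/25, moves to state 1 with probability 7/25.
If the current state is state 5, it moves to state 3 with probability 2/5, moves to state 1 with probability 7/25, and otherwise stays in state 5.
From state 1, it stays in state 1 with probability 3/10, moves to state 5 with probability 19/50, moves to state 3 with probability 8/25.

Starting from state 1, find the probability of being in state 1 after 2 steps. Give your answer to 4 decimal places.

0.2860

Sum over the intermediate state after 1 step:
P = P(state 1→state 3)·P(state 3→state 1) + P(state 1→state 5)·P(state 5→state 1) + P(state 1→state 1)·P(state 1→state 1)
  = 0.32×0.28 + 0.38×0.28 + 0.3×0.3
  = 0.0896 + 0.1064 + 0.0900 = 0.2860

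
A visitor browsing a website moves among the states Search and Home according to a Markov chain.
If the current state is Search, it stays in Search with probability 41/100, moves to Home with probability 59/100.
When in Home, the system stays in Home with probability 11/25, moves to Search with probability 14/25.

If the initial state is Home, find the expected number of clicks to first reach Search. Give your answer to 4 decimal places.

Let t(s) be the expected number of clicks to first reach Search from state s, with t(Search) = 0. Conditioning on the first click:
t(Home) = 1 + 0.44·t(Home)
Solving: t(Home) = 1.7857.
Expected clicks from Home to Search: 1.7857.

1.7857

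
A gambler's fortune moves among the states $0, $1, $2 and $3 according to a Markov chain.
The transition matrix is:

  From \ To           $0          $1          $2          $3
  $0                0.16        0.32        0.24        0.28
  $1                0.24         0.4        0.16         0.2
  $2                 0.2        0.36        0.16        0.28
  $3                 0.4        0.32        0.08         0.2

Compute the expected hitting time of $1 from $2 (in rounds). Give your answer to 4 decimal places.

2.9417

Let t(s) be the expected number of rounds to first reach $1 from state s, with t($1) = 0. Conditioning on the first round:
t($0) = 1 + 0.16·t($0) + 0.24·t($2) + 0.28·t($3)
t($2) = 1 + 0.2·t($0) + 0.16·t($2) + 0.28·t($3)
t($3) = 1 + 0.4·t($0) + 0.08·t($2) + 0.2·t($3)
Solving: t($0) = 3.0548, t($2) = 2.9417, t($3) = 3.0716.
Expected rounds from $2 to $1: 2.9417.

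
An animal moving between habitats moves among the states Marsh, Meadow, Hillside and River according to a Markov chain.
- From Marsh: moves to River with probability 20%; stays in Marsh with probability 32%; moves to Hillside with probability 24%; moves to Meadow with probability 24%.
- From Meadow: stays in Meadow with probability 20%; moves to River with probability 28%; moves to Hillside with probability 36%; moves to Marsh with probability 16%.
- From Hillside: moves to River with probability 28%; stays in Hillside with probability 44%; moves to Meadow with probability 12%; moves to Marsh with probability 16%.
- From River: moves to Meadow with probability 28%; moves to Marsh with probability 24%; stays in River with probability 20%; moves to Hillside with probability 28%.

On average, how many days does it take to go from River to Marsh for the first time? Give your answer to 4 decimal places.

5.1230

Let t(s) be the expected number of days to first reach Marsh from state s, with t(Marsh) = 0. Conditioning on the first day:
t(Meadow) = 1 + 0.2·t(Meadow) + 0.36·t(Hillside) + 0.28·t(River)
t(Hillside) = 1 + 0.12·t(Meadow) + 0.44·t(Hillside) + 0.28·t(River)
t(River) = 1 + 0.28·t(Meadow) + 0.28·t(Hillside) + 0.2·t(River)
Solving: t(Meadow) = 5.5328, t(Hillside) = 5.5328, t(River) = 5.1230.
Expected days from River to Marsh: 5.1230.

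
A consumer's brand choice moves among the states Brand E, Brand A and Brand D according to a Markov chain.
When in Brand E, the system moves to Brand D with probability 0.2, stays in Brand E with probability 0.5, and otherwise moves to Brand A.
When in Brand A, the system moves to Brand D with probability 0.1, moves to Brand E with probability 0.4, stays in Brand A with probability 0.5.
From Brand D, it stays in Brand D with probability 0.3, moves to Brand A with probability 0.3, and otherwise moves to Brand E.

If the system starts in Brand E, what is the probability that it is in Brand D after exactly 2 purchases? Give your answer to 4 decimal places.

0.1900

Sum over the intermediate state after 1 purchase:
P = P(Brand E→Brand E)·P(Brand E→Brand D) + P(Brand E→Brand A)·P(Brand A→Brand D) + P(Brand E→Brand D)·P(Brand D→Brand D)
  = 0.5×0.2 + 0.3×0.1 + 0.2×0.3
  = 0.1000 + 0.0300 + 0.0600 = 0.1900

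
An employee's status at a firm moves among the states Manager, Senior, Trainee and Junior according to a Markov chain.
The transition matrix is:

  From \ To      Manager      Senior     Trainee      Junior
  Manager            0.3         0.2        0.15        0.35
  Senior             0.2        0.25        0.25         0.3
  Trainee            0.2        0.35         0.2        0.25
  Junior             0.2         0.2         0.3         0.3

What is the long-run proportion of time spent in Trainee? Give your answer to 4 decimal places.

Let the stationary distribution be π with π = πP and π_1 + π_2 + π_3 + π_4 = 1.
π_1 = 0.3·π_1 + 0.2·π_2 + 0.2·π_3 + 0.2·π_4
π_2 = 0.2·π_1 + 0.25·π_2 + 0.35·π_3 + 0.2·π_4
π_3 = 0.15·π_1 + 0.25·π_2 + 0.2·π_3 + 0.3·π_4
Solving with the normalization constraint gives π = (0.2222, 0.2470, 0.2312, 0.2996).
So the stationary probability of Trainee is 0.2312.

0.2312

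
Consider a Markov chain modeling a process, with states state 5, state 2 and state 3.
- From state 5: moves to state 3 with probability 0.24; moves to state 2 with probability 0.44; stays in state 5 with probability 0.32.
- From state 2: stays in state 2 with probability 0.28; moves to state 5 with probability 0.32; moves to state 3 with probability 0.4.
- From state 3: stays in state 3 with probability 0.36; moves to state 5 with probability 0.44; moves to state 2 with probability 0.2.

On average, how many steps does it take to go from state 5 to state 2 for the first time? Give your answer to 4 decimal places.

Let t(s) be the expected number of steps to first reach state 2 from state s, with t(state 2) = 0. Conditioning on the first step:
t(state 5) = 1 + 0.32·t(state 5) + 0.24·t(state 3)
t(state 3) = 1 + 0.44·t(state 5) + 0.36·t(state 3)
Solving: t(state 5) = 2.6699, t(state 3) = 3.3981.
Expected steps from state 5 to state 2: 2.6699.

2.6699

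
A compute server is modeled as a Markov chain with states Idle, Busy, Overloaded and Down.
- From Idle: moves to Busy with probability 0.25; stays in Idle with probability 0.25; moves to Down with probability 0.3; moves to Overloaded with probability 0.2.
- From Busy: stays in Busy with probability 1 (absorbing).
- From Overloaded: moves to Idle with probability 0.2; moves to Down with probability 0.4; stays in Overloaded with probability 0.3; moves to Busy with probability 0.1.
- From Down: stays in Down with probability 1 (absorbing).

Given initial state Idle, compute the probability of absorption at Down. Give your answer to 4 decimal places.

0.5979

Let h(s) be the probability of absorption at Down starting from transient state s. Then h(Down) = 1 and h(Busy) = 0. By first-step analysis:
h(Idle) = 0.25·h(Idle) + 0.25·0 + 0.2·h(Overloaded) + 0.3·1
h(Overloaded) = 0.2·h(Idle) + 0.1·0 + 0.3·h(Overloaded) + 0.4·1
Solving: h(Idle) = 0.5979, h(Overloaded) = 0.7423.
Starting from Idle, the probability is 0.5979.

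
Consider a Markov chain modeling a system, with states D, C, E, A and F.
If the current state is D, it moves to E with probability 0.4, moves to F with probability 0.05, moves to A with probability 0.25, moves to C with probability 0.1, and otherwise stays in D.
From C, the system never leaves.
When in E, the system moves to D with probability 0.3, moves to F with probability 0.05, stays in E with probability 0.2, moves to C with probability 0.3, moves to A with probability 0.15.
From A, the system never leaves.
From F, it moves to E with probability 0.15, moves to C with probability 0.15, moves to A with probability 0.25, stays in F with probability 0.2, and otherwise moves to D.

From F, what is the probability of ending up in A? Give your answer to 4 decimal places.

0.5710

Let h(s) be the probability of absorption at A starting from transient state s. Then h(A) = 1 and h(C) = 0. By first-step analysis:
h(D) = 0.2·h(D) + 0.1·0 + 0.4·h(E) + 0.25·1 + 0.05·h(F)
h(E) = 0.3·h(D) + 0.3·0 + 0.2·h(E) + 0.15·1 + 0.05·h(F)
h(F) = 0.25·h(D) + 0.15·0 + 0.15·h(E) + 0.25·1 + 0.2·h(F)
Solving: h(D) = 0.5659, h(E) = 0.4354, h(F) = 0.5710.
Starting from F, the probability is 0.5710.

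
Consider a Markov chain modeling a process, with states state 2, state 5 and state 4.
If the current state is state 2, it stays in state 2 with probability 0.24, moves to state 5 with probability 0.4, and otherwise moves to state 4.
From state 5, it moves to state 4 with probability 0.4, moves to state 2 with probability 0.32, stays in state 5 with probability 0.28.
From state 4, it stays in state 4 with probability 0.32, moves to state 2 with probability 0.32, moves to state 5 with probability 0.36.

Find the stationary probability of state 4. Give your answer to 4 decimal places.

Let the stationary distribution be π with π = πP and π_1 + π_2 + π_3 = 1.
π_1 = 0.24·π_1 + 0.32·π_2 + 0.32·π_3
π_2 = 0.4·π_1 + 0.28·π_2 + 0.36·π_3
Solving with the normalization constraint gives π = (0.2963, 0.3443, 0.3594).
So the stationary probability of state 4 is 0.3594.

0.3594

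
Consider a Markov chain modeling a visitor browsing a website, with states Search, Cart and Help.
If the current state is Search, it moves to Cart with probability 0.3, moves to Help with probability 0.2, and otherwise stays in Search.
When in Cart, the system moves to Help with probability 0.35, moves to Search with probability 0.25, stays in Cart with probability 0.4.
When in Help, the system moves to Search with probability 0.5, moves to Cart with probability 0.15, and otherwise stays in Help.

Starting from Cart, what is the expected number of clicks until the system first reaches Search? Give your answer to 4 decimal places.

2.9630

Let t(s) be the expected number of clicks to first reach Search from state s, with t(Search) = 0. Conditioning on the first click:
t(Cart) = 1 + 0.4·t(Cart) + 0.35·t(Help)
t(Help) = 1 + 0.15·t(Cart) + 0.35·t(Help)
Solving: t(Cart) = 2.9630, t(Help) = 2.2222.
Expected clicks from Cart to Search: 2.9630.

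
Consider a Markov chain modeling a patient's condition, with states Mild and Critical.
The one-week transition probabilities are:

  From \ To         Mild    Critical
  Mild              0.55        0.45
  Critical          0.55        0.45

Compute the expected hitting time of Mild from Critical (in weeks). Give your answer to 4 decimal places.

Let t(s) be the expected number of weeks to first reach Mild from state s, with t(Mild) = 0. Conditioning on the first week:
t(Critical) = 1 + 0.45·t(Critical)
Solving: t(Critical) = 1.8182.
Expected weeks from Critical to Mild: 1.8182.

1.8182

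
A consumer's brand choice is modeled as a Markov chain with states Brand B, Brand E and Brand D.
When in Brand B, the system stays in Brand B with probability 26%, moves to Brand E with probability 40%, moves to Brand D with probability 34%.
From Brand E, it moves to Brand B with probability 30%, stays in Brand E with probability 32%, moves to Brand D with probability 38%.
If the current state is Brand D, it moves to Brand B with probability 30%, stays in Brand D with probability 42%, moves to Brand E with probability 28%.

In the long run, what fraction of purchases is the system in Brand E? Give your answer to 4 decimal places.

0.3277

Let the stationary distribution be π with π = πP and π_1 + π_2 + π_3 = 1.
π_1 = 0.26·π_1 + 0.3·π_2 + 0.3·π_3
π_2 = 0.4·π_1 + 0.32·π_2 + 0.28·π_3
Solving with the normalization constraint gives π = (0.2885, 0.3277, 0.3838).
So the stationary probability of Brand E is 0.3277.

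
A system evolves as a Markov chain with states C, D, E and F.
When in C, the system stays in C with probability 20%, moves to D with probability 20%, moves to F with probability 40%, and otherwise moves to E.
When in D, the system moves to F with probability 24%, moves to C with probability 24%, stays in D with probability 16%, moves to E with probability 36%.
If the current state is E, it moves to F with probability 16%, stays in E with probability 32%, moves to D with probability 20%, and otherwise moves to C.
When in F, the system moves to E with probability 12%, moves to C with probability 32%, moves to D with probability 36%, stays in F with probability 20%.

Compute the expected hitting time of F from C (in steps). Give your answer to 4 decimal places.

3.2648

Let t(s) be the expected number of steps to first reach F from state s, with t(F) = 0. Conditioning on the first step:
t(C) = 1 + 0.2·t(C) + 0.2·t(D) + 0.2·t(E)
t(D) = 1 + 0.24·t(C) + 0.16·t(D) + 0.36·t(E)
t(E) = 1 + 0.32·t(C) + 0.2·t(D) + 0.32·t(E)
Solving: t(C) = 3.2648, t(D) = 3.9041, t(E) = 4.1553.
Expected steps from C to F: 3.2648.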